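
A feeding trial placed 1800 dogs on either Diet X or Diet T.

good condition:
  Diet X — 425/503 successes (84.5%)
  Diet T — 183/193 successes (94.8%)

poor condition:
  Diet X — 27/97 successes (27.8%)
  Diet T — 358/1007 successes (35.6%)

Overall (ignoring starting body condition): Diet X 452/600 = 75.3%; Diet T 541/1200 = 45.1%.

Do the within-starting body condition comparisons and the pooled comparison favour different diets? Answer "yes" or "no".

yes

Within each starting body condition level (good condition 84.5% vs 94.8%; poor condition 27.8% vs 35.6%), Diet T has the higher rate every time. Pooled: 75.3% vs 45.1% — Diet X has the higher rate overall. The two comparisons disagree.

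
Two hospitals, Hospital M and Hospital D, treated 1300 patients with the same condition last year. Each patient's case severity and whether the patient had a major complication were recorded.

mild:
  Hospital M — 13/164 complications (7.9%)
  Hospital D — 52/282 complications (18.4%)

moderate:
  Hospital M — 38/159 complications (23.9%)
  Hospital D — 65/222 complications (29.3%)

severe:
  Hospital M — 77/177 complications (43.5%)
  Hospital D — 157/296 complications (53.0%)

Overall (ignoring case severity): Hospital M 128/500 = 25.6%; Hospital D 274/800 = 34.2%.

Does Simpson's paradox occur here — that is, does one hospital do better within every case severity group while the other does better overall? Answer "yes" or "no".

Within each case severity level (mild 7.9% vs 18.4%; moderate 23.9% vs 29.3%; severe 43.5% vs 53.0%), Hospital M has the lower rate every time. Pooled: 25.6% vs 34.2% — Hospital M has the lower rate overall. They agree.

no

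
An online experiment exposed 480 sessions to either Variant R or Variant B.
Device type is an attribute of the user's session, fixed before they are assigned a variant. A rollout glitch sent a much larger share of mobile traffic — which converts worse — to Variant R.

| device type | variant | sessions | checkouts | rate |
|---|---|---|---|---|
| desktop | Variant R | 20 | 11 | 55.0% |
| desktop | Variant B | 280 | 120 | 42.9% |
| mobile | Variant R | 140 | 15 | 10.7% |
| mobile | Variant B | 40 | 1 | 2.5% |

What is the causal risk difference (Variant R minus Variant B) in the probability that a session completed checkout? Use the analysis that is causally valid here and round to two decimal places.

+0.11

Nothing the variant does changes device type; the imbalance is an allocation artefact. With device type also predicting the outcome, the pooled figure is confounded, and the within-stratum comparison is the causal one.
Adjusting over the population distribution of device type: 0.625·(0.550−0.429) + 0.375·(0.107−0.025) = +0.107.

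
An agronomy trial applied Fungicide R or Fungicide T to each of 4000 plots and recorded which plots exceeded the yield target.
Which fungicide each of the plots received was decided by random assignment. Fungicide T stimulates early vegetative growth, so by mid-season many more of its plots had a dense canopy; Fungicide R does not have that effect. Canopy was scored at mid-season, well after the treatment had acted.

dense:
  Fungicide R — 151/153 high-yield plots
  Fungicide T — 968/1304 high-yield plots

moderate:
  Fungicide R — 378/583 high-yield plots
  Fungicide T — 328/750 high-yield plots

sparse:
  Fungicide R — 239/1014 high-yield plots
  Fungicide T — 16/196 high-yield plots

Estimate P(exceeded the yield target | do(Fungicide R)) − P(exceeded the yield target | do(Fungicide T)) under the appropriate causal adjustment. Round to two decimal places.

The distribution of mid-season canopy is itself part of what the fungicide does — it is an intermediate outcome. Holding it fixed would remove that part of the effect; the total effect is the pooled difference.
The causal difference is the pooled difference: 0.439 − 0.583 = -0.144.

-0.14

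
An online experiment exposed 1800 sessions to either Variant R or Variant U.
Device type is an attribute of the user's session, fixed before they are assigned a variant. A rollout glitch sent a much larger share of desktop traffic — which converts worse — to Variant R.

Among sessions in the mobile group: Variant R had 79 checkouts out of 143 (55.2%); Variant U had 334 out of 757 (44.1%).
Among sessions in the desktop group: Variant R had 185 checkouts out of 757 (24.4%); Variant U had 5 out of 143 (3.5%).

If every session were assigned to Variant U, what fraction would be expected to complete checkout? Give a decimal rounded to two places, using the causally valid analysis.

0.24

Variant R is higher inside every device type stratum but Variant U is higher in aggregate. Whether to stratify depends on how device type relates to the variant.
Nothing the variant does changes device type; the imbalance is an allocation artefact. With device type also predicting the outcome, the pooled figure is confounded, and the within-stratum comparison is the causal one.
Standardising Variant U to the population device type mix: 0.500·334/757 + 0.500·5/143 = 0.238.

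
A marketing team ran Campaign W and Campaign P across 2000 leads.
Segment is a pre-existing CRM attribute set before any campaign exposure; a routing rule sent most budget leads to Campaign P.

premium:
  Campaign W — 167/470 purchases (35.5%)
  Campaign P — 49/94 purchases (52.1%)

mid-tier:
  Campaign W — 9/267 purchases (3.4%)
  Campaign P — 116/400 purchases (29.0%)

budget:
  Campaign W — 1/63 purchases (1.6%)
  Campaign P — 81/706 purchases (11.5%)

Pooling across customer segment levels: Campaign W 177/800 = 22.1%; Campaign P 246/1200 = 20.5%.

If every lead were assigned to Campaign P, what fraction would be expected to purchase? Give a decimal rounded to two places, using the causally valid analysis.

The stratified and pooled comparisons disagree (Campaign P wins within each customer segment; Campaign W wins overall), so the answer turns on the causal role of customer segment.
Nothing the campaign does changes customer segment; the imbalance is an allocation artefact. With customer segment also predicting the outcome, the pooled figure is confounded, and the within-stratum comparison is the causal one.
Standardising Campaign P to the population customer segment mix: 0.282·49/94 + 0.334·116/400 + 0.385·81/706 = 0.288.

0.29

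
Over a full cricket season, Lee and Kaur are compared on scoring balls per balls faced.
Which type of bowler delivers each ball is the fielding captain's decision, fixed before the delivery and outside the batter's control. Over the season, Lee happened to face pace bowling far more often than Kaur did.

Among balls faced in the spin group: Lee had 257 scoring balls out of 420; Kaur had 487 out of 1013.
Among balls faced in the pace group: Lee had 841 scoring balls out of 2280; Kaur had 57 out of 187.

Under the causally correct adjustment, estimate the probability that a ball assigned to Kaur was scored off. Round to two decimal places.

Within every bowling type level Lee has the higher rate, yet pooled Kaur does — Simpson's reversal.
The imbalance in bowling type arose from how balls faced were allocated, not from anything the player did; and bowling type independently affects the outcome. The pooled gap is confounded — condition on bowling type.
Standardising Kaur to the population bowling type mix: 0.367·487/1013 + 0.633·57/187 = 0.369.

0.37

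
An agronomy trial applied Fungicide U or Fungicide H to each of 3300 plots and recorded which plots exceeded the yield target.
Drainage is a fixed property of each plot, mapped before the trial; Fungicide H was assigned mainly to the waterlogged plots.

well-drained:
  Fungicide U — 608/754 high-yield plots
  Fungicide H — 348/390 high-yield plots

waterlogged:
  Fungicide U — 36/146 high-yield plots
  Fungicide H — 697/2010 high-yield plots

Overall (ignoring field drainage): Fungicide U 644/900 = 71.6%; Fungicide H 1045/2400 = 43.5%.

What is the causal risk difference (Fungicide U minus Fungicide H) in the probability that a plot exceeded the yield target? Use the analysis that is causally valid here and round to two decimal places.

The field drainage-specific comparison favours Fungicide H throughout, but the pooled figures favour Fungicide U. The question is whether to condition on field drainage.
Since field drainage is a pre-existing factor (not a product of the fungicide) and it affects the outcome on its own, it is a confounder. The stratified rates, not the pooled rate, identify the causal effect.
Adjusting over the population distribution of field drainage: 0.347·(0.806−0.892) + 0.653·(0.247−0.347) = -0.095.

-0.10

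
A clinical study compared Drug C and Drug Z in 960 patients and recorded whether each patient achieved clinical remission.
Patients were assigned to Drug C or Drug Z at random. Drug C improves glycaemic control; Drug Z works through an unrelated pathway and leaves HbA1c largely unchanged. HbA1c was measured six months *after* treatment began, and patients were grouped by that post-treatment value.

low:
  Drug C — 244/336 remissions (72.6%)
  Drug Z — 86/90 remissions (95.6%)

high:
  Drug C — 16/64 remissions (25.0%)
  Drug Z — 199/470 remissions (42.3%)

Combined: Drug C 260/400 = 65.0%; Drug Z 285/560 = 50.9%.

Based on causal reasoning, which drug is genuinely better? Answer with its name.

Drug C

The HbA1c-specific comparison favours Drug Z throughout, but the pooled figures favour Drug C. The question is whether to condition on HbA1c.
HbA1c lies on the pathway drug → HbA1c → outcome, so adjusting for it blocks the indirect effect. For the total causal effect of drug, use the unadjusted pooled rates.
Pooled: Drug C 65.0% vs Drug Z 50.9%; Drug C is higher overall.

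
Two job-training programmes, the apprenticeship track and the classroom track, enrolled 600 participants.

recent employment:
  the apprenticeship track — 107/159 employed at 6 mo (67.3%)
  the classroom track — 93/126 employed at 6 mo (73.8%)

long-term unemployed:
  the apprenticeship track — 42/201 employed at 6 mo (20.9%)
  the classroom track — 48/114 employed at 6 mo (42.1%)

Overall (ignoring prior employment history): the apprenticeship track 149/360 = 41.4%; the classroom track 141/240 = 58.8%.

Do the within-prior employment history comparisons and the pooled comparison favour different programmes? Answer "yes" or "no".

Within each prior employment history level (recent employment 67.3% vs 73.8%; long-term unemployed 20.9% vs 42.1%), the classroom track has the higher rate every time. Pooled: 41.4% vs 58.8% — the classroom track has the higher rate overall. They agree.

no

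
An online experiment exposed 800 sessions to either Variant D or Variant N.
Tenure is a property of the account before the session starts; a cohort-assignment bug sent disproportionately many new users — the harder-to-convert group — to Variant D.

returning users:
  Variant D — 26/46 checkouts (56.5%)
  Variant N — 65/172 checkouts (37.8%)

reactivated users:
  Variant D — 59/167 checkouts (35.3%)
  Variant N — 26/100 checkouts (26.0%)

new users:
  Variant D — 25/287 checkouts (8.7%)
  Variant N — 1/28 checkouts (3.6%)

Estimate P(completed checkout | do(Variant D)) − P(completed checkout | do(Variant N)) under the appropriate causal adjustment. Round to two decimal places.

The user tenure-specific comparison favours Variant D throughout, but the pooled figures favour Variant N. The question is whether to condition on user tenure.
User tenure satisfies the back-door criterion: it is not a descendant of the variant, and it blocks the spurious path from variant to outcome. Adjusting for it (i.e., using the within-user tenure rates) gives the causal effect.
Adjusting over the population distribution of user tenure: 0.273·(0.565−0.378) + 0.334·(0.353−0.260) + 0.394·(0.087−0.036) = +0.102.

+0.10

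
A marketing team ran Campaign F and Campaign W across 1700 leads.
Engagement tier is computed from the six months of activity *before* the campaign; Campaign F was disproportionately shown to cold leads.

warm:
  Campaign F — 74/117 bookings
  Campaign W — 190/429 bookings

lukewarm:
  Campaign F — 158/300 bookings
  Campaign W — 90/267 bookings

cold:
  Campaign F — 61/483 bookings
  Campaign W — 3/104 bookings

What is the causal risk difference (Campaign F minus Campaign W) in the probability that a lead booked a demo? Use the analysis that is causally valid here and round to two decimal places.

Engagement tier is set before the campaign has any effect — it is not caused by the campaign — and it independently drives the outcome. That makes it a confounder, so the causal comparison is within engagement tier levels.
Adjusting over the population distribution of engagement tier: 0.321·(0.632−0.443) + 0.334·(0.527−0.337) + 0.345·(0.126−0.029) = +0.158.

+0.16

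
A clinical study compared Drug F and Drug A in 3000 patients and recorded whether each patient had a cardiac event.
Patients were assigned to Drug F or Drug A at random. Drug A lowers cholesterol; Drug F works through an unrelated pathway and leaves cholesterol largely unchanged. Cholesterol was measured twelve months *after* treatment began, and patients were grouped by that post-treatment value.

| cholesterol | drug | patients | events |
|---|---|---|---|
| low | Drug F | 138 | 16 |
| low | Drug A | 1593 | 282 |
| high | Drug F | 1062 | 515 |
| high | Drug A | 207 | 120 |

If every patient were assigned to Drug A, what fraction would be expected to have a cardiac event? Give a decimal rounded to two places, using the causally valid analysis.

The stratified and pooled comparisons disagree (Drug F wins within each cholesterol; Drug A wins overall), so the answer turns on the causal role of cholesterol.
Cholesterol here is a post-treatment variable shaped by the drug; conditioning on it would introduce bias rather than remove it. The overall comparison is the causal one.
So P(outcome | do(Drug A)) is just the pooled rate for Drug A: 402/1800 = 0.223.

0.22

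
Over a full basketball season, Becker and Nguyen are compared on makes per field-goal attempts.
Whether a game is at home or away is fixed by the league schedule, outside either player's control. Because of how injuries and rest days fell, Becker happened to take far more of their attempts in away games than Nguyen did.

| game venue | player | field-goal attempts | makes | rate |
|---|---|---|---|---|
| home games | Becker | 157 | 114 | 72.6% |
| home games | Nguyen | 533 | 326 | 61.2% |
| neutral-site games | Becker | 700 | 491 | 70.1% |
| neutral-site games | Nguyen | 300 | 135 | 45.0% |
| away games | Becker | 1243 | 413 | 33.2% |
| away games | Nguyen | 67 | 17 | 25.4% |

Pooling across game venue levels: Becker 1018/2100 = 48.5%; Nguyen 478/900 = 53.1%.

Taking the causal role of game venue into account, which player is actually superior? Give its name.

Becker

The stratified and pooled comparisons disagree (Becker wins within each game venue; Nguyen wins overall), so the answer turns on the causal role of game venue.
Game venue differs across players for reasons unrelated to any effect of the player itself, and it separately predicts the outcome — a classic confounder. We must compare within game venue levels.
Within each level — home games: 72.6% vs 61.2%; neutral-site games: 70.1% vs 45.0%; away games: 33.2% vs 25.4% — Becker is higher every time.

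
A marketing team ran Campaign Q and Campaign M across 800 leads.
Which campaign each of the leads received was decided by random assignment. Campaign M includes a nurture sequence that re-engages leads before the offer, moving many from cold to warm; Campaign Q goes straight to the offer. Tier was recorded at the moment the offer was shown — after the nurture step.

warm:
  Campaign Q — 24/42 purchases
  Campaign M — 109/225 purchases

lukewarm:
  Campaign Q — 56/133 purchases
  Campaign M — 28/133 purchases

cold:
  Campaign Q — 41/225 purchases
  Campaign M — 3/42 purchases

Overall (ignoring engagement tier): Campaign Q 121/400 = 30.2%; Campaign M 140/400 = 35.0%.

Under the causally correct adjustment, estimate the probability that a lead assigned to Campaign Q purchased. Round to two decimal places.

0.30

Within every engagement tier level Campaign Q has the higher rate, yet pooled Campaign M does — Simpson's reversal.
Engagement tier is recorded after the campaign and is itself shifted by it — it sits on the causal path from campaign to outcome. Conditioning on a mediator would strip out part of the effect we want; the pooled comparison gives the total causal effect.
So P(outcome | do(Campaign Q)) is just the pooled rate for Campaign Q: 121/400 = 0.302.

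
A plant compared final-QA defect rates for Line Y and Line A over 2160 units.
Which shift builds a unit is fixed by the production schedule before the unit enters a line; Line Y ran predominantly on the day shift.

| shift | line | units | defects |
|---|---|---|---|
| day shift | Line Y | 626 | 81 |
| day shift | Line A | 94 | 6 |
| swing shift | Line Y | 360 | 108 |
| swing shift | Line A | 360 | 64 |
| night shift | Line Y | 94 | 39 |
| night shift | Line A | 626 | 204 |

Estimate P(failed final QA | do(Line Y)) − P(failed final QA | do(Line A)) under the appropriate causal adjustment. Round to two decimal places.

The stratified and pooled comparisons disagree (Line A wins within each shift; Line Y wins overall), so the answer turns on the causal role of shift.
Since shift is a pre-existing factor (not a product of the line) and it affects the outcome on its own, it is a confounder. The stratified rates, not the pooled rate, identify the causal effect.
Adjusting over the population distribution of shift: 0.333·(0.129−0.064) + 0.333·(0.300−0.178) + 0.333·(0.415−0.326) = +0.092.

+0.09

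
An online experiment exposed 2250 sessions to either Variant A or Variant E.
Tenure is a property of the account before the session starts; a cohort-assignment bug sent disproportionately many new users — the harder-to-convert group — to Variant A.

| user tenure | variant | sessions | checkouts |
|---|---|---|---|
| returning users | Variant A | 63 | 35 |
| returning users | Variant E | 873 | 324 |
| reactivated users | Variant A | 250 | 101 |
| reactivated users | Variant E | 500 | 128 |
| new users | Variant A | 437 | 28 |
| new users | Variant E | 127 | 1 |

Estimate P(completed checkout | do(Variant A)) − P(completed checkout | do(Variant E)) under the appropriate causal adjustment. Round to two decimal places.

+0.14

User tenure differs across variants for reasons unrelated to any effect of the variant itself, and it separately predicts the outcome — a classic confounder. We must compare within user tenure levels.
Adjusting over the population distribution of user tenure: 0.416·(0.556−0.371) + 0.333·(0.404−0.256) + 0.251·(0.064−0.008) = +0.140.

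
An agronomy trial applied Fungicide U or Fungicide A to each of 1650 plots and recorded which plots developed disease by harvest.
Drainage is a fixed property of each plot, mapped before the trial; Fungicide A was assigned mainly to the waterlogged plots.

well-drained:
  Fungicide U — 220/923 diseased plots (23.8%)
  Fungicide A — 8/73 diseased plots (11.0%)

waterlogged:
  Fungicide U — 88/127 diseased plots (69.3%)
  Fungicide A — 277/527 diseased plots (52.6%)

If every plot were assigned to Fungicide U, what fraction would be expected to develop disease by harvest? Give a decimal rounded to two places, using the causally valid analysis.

0.42

The stratified and pooled comparisons disagree (Fungicide A wins within each field drainage; Fungicide U wins overall), so the answer turns on the causal role of field drainage.
Field drainage differs across fungicides for reasons unrelated to any effect of the fungicide itself, and it separately predicts the outcome — a classic confounder. We must compare within field drainage levels.
Standardising Fungicide U to the population field drainage mix: 0.604·220/923 + 0.396·88/127 = 0.419.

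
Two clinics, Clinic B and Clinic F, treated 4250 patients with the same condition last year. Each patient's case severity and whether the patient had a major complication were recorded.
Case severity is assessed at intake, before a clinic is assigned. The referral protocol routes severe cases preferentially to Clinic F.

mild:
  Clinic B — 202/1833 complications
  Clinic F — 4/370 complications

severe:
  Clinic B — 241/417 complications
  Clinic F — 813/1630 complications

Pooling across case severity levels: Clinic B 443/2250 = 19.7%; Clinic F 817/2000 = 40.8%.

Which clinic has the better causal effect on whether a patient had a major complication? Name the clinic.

Clinic F

Clinic F is lower inside every case severity stratum but Clinic B is lower in aggregate. Whether to stratify depends on how case severity relates to the clinic.
Here case severity is a common cause — it drives both which clinic a case falls under and the outcome. The crude comparison mixes populations; the stratum-specific rates are the causally relevant ones.
Within each level — mild: 11.0% vs 1.1%; severe: 57.8% vs 49.9% — Clinic F is lower every time.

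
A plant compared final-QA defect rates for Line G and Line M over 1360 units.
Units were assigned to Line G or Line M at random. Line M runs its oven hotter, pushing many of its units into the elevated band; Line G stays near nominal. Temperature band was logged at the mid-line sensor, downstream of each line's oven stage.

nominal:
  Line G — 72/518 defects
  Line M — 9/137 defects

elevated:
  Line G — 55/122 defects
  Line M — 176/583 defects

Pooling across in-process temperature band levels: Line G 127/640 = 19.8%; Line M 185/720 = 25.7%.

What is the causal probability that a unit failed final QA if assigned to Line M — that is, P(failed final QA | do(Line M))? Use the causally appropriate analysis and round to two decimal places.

The in-process temperature band-specific comparison favours Line M throughout, but the pooled figures favour Line G. The question is whether to condition on in-process temperature band.
In-process temperature band lies on the pathway line → in-process temperature band → outcome, so adjusting for it blocks the indirect effect. For the total causal effect of line, use the unadjusted pooled rates.
So P(outcome | do(Line M)) is just the pooled rate for Line M: 185/720 = 0.257.

0.26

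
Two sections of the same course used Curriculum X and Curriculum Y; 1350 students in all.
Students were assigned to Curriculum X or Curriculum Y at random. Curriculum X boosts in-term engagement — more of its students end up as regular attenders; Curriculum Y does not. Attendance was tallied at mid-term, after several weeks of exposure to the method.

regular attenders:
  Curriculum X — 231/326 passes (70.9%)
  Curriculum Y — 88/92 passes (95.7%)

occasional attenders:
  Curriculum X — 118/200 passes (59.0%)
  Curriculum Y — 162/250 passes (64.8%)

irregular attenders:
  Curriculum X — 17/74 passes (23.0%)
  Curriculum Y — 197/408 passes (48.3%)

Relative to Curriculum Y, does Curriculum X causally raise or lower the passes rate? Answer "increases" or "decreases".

increases

Within every mid-term attendance level Curriculum Y has the higher rate, yet pooled Curriculum X does — Simpson's reversal.
Because the teaching method influences mid-term attendance, mid-term attendance is a post-treatment mediator, not a confounder. Stratifying on it would bias the estimate; the causal effect is the crude pooled difference.
Pooled: Curriculum X 61.0% vs Curriculum Y 59.6%; Curriculum X is higher overall.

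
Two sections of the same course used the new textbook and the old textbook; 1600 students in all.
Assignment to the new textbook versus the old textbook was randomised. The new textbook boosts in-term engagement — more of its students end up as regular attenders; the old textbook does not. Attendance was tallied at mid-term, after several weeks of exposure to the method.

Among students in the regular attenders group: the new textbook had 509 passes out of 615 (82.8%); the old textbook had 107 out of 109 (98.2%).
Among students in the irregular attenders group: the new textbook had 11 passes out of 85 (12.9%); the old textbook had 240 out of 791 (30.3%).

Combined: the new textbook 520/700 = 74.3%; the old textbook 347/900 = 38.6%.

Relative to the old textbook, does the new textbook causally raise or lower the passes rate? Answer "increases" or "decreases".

the old textbook is higher inside every mid-term attendance stratum but the new textbook is higher in aggregate. Whether to stratify depends on how mid-term attendance relates to the teaching method.
Stratifying would compare teaching methods among students the teaching methods themselves sorted into mid-term attendance groups — a form of selection on an intermediate. The unconditioned pooled rates give the total causal effect.
Pooled: the new textbook 74.3% vs the old textbook 38.6%; the new textbook is higher overall.

increases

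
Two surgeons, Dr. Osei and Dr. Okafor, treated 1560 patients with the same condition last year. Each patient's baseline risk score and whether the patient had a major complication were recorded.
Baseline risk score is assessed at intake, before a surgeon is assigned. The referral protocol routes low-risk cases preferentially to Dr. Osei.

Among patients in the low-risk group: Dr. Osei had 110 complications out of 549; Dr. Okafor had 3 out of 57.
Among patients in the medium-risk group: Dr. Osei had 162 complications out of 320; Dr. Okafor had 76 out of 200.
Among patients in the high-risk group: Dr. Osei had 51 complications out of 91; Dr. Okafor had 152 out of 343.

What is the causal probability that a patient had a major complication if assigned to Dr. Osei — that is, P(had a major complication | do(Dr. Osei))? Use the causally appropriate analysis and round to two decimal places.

Nothing the surgeon does changes baseline risk score; the imbalance is an allocation artefact. With baseline risk score also predicting the outcome, the pooled figure is confounded, and the within-stratum comparison is the causal one.
Standardising Dr. Osei to the population baseline risk score mix: 0.388·110/549 + 0.333·162/320 + 0.278·51/91 = 0.403.

0.40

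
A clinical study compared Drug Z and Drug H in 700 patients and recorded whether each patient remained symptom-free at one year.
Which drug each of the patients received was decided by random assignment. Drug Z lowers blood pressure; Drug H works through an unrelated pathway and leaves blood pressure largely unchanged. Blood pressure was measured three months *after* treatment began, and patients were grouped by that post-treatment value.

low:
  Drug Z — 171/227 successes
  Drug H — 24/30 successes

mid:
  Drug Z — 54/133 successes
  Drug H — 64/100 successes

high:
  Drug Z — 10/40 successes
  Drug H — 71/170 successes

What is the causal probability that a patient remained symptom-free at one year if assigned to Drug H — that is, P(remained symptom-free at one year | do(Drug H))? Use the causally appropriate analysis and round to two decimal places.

The blood pressure-specific comparison favours Drug H throughout, but the pooled figures favour Drug Z. The question is whether to condition on blood pressure.
Blood pressure here is a post-treatment variable shaped by the drug; conditioning on it would introduce bias rather than remove it. The overall comparison is the causal one.
So P(outcome | do(Drug H)) is just the pooled rate for Drug H: 159/300 = 0.530.

0.53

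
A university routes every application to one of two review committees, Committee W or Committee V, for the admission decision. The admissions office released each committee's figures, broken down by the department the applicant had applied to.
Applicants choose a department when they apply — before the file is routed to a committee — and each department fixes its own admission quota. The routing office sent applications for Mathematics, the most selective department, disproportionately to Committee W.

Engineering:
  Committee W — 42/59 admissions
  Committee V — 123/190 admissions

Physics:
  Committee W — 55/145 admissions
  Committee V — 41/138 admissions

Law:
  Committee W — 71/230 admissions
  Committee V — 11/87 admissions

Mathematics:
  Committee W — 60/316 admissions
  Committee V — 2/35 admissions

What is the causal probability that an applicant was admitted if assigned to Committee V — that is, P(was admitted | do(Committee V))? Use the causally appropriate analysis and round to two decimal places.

Department differs across review committees for reasons unrelated to any effect of the review committee itself, and it separately predicts the outcome — a classic confounder. We must compare within department levels.
Standardising Committee V to the population department mix: 0.207·123/190 + 0.236·41/138 + 0.264·11/87 + 0.292·2/35 = 0.255.

0.25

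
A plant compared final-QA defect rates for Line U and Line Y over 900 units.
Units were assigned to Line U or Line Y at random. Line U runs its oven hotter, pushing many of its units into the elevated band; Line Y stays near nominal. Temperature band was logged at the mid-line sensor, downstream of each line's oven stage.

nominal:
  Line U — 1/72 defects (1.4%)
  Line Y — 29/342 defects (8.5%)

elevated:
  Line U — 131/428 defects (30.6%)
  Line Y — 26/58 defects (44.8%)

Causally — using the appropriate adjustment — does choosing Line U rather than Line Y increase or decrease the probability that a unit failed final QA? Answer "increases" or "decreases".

The in-process temperature band-specific comparison favours Line U throughout, but the pooled figures favour Line Y. The question is whether to condition on in-process temperature band.
In-process temperature band lies on the pathway line → in-process temperature band → outcome, so adjusting for it blocks the indirect effect. For the total causal effect of line, use the unadjusted pooled rates.
Pooled: Line U 26.4% vs Line Y 13.8%; Line Y is lower overall.

increases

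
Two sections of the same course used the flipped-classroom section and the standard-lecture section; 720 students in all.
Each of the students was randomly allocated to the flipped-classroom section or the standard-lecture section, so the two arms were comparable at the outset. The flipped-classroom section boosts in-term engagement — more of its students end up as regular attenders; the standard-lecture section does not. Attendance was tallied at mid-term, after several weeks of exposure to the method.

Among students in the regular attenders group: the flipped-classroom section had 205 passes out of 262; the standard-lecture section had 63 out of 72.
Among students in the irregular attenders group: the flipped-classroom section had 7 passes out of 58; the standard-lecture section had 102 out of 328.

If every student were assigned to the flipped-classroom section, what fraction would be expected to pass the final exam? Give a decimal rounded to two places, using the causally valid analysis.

The mid-term attendance-specific comparison favours the standard-lecture section throughout, but the pooled figures favour the flipped-classroom section. The question is whether to condition on mid-term attendance.
Because the teaching method influences mid-term attendance, mid-term attendance is a post-treatment mediator, not a confounder. Stratifying on it would bias the estimate; the causal effect is the crude pooled difference.
So P(outcome | do(the flipped-classroom section)) is just the pooled rate for the flipped-classroom section: 212/320 = 0.662.

0.66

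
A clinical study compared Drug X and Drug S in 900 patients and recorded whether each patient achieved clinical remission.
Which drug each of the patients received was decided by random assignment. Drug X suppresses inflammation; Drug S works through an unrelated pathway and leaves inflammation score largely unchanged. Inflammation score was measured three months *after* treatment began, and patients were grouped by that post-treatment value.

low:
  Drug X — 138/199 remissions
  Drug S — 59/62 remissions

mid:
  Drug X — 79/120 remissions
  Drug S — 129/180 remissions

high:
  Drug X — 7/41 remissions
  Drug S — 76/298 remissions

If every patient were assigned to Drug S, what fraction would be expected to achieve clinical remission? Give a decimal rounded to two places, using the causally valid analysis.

0.49

The inflammation score-specific comparison favours Drug S throughout, but the pooled figures favour Drug X. The question is whether to condition on inflammation score.
Stratifying would compare drugs among patients the drugs themselves sorted into inflammation score groups — a form of selection on an intermediate. The unconditioned pooled rates give the total causal effect.
So P(outcome | do(Drug S)) is just the pooled rate for Drug S: 264/540 = 0.489.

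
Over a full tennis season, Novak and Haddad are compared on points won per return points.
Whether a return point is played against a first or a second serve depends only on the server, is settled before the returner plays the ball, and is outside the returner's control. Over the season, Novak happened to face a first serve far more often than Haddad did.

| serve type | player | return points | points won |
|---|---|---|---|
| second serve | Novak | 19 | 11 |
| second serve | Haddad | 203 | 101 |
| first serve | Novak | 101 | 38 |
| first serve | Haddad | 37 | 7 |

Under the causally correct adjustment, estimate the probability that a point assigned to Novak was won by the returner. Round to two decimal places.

Serve type satisfies the back-door criterion: it is not a descendant of the player, and it blocks the spurious path from player to outcome. Adjusting for it (i.e., using the within-serve type rates) gives the causal effect.
Standardising Novak to the population serve type mix: 0.617·11/19 + 0.383·38/101 = 0.501.

0.50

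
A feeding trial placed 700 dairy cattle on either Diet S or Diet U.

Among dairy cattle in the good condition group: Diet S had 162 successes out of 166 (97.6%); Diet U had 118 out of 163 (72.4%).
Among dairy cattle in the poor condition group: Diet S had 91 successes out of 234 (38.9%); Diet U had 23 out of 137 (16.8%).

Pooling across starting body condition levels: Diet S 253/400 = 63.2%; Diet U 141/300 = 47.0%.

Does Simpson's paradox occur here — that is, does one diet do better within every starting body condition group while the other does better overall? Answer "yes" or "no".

Within each starting body condition level (good condition 97.6% vs 72.4%; poor condition 38.9% vs 16.8%), Diet S has the higher rate every time. Pooled: 63.2% vs 47.0% — Diet S has the higher rate overall. They agree.

no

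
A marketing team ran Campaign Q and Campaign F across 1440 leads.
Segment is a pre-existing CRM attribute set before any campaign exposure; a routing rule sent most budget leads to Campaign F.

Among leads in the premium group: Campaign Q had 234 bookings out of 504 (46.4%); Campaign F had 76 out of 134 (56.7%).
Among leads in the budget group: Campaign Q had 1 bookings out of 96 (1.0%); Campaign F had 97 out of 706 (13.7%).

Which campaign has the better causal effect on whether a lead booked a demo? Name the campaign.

The customer segment-specific comparison favours Campaign F throughout, but the pooled figures favour Campaign Q. The question is whether to condition on customer segment.
Customer segment satisfies the back-door criterion: it is not a descendant of the campaign, and it blocks the spurious path from campaign to outcome. Adjusting for it (i.e., using the within-customer segment rates) gives the causal effect.
Within each level — premium: 46.4% vs 56.7%; budget: 1.0% vs 13.7% — Campaign F is higher every time.

Campaign F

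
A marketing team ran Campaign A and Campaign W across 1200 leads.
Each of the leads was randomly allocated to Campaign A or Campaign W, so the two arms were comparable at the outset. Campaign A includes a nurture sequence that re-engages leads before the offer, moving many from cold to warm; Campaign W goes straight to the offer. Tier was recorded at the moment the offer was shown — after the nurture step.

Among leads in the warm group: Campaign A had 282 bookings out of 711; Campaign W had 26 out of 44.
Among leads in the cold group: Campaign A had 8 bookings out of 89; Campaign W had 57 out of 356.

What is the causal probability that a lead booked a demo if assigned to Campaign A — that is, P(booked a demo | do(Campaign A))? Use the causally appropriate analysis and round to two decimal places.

0.36

Stratifying would compare campaigns among leads the campaigns themselves sorted into engagement tier groups — a form of selection on an intermediate. The unconditioned pooled rates give the total causal effect.
So P(outcome | do(Campaign A)) is just the pooled rate for Campaign A: 290/800 = 0.362.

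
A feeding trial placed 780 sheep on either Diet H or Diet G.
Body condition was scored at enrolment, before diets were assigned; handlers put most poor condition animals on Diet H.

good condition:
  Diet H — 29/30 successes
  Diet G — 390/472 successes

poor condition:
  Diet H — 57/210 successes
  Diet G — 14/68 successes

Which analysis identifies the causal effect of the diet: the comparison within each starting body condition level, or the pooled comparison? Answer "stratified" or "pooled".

stratified

The stratified and pooled comparisons disagree (Diet H wins within each starting body condition; Diet G wins overall), so the answer turns on the causal role of starting body condition.
Here starting body condition is a common cause — it drives both which diet a case falls under and the outcome. The crude comparison mixes populations; the stratum-specific rates are the causally relevant ones.
Within each level — good condition: 96.7% vs 82.6%; poor condition: 27.1% vs 20.6% — Diet H is higher every time.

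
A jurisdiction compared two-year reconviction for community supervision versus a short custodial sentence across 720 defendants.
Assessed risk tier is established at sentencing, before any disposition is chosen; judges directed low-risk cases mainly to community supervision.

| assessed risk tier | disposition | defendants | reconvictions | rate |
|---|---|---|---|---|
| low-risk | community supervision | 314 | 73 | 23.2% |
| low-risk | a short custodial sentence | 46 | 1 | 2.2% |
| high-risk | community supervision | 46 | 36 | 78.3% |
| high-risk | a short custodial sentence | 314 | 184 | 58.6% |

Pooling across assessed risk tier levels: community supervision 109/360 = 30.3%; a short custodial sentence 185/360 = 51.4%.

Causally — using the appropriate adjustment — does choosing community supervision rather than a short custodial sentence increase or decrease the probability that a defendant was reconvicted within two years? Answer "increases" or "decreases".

a short custodial sentence is lower inside every assessed risk tier stratum but community supervision is lower in aggregate. Whether to stratify depends on how assessed risk tier relates to the disposition.
Assessed risk tier differs across dispositions for reasons unrelated to any effect of the disposition itself, and it separately predicts the outcome — a classic confounder. We must compare within assessed risk tier levels.
Within each level — low-risk: 23.2% vs 2.2%; high-risk: 78.3% vs 58.6% — a short custodial sentence is lower every time.

increases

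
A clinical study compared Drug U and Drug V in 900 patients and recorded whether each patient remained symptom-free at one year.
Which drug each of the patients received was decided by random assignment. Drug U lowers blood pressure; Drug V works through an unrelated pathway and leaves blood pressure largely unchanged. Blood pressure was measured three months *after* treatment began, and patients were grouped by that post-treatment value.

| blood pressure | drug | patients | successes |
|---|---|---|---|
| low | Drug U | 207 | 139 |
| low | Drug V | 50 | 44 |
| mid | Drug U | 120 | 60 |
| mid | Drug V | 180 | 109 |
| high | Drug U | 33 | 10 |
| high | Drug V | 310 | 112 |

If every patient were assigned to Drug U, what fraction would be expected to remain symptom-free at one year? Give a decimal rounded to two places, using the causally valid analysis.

0.58

Drug V is higher inside every blood pressure stratum but Drug U is higher in aggregate. Whether to stratify depends on how blood pressure relates to the drug.
Stratifying would compare drugs among patients the drugs themselves sorted into blood pressure groups — a form of selection on an intermediate. The unconditioned pooled rates give the total causal effect.
So P(outcome | do(Drug U)) is just the pooled rate for Drug U: 209/360 = 0.581.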